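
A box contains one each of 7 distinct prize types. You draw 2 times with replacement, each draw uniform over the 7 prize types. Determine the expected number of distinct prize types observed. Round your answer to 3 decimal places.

Let Xⱼ=1 if type j appears at least once. P(Xⱼ=1) = 1 − ((7−1)/7)^2 = 13/49.
E[#distinct] = 7·13/49 = 13/7.
≈ 1.857

1.857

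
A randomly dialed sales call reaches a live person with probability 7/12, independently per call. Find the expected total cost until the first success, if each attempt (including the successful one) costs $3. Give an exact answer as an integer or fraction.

36/7 dollars

E[#attempts] = 1/p = 12/7; E[cost] = 3·12/7 = 36/7.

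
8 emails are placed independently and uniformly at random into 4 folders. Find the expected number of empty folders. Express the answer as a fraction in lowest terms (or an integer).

6561/16384

Let Xⱼ=1 if folder j is empty. P(Xⱼ=1) = ((4-1)/4)^8 = 6561/65536.
By linearity, E[#empty] = 4·6561/65536 = 6561/16384.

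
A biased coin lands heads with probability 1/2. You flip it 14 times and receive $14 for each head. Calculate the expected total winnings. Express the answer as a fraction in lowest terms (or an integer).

E[#heads] = 14·1/2 = 7 (linearity over flips).
E[winnings] = 14·7 = 98.

$98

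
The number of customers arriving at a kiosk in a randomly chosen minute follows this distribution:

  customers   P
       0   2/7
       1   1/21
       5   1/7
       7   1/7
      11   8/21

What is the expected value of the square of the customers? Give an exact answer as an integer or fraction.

397/7

E[X²] = (2/7)·0 + (1/21)·1 + (1/7)·25 + (1/7)·49 + (8/21)·121
     = 397/7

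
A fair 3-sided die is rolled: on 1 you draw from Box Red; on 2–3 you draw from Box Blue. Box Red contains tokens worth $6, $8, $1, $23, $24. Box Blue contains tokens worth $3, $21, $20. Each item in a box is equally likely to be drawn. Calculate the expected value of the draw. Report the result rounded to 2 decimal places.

$13.91

E[X | Box Red] = (6 + 8 + 1 + 23 + 24)/5 = 62/5
E[X | Box Blue] = (3 + 21 + 20)/3 = 44/3
E[X] = (1/3)·62/5 + (2/3)·44/3 = 626/45 ≈ 13.91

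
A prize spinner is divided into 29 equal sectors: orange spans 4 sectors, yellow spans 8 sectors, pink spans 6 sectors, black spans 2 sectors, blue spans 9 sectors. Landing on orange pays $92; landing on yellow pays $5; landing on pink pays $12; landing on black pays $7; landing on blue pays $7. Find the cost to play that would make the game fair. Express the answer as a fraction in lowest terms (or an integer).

557/29 dollars

E[payout] = (4/29)·92 + (8/29)·5 + (6/29)·12 + (2/29)·7 + (9/29)·7 = 557/29
Fair fee = E[payout] = 557/29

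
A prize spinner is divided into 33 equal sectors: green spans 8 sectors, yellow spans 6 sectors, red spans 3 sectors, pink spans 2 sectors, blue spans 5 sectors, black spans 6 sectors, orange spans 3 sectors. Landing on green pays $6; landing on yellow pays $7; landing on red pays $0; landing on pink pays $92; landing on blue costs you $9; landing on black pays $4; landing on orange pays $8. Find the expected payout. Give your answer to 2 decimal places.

$8.39

E[payout] = (8/33)·6 + (6/33)·7 + (3/33)·0 + (2/33)·92 + (5/33)·(-9) + (6/33)·4 + (3/33)·8 = 277/33
≈ $8.39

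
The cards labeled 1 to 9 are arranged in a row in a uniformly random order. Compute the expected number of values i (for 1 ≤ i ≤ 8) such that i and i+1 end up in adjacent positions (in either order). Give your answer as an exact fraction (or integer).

16/9

For each i ∈ {1,…,8}, let Xᵢ = 1 if i and i+1 are adjacent. P(Xᵢ=1) = 2·(9−1)!/9! = 2/9.
By linearity, E[ΣXᵢ] = (8)·(2/9) = 16/9.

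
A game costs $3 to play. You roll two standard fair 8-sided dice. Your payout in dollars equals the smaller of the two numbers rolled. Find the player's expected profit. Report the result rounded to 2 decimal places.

$0.19

Distribution of the smaller of the two numbers rolled: 1 w.p. 15/64, 2 w.p. 13/64, 3 w.p. 11/64, 4 w.p. 9/64, 5 w.p. 7/64, 6 w.p. 5/64, …
E[payout] = (15/64)·1 + (13/64)·2 + (11/64)·3 + (9/64)·4 + (7/64)·5 + (5/64)·6 + (3/64)·7 + (1/64)·8 = 51/16
Expected profit = 51/16 − 3 = 3/16 ≈ $0.19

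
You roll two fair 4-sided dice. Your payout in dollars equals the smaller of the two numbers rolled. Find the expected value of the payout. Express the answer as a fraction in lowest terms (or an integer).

Distribution of the smaller of the two numbers rolled: 1 w.p. 7/16, 2 w.p. 5/16, 3 w.p. 3/16, 4 w.p. 1/16
E[payout] = (7/16)·1 + (5/16)·2 + (3/16)·3 + (1/16)·4 = 15/8

15/8 dollars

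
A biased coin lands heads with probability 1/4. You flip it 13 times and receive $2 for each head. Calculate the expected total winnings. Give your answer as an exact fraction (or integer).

E[#heads] = 13·1/4 = 13/4 (linearity over flips).
E[winnings] = 2·13/4 = 13/2.

13/2 dollars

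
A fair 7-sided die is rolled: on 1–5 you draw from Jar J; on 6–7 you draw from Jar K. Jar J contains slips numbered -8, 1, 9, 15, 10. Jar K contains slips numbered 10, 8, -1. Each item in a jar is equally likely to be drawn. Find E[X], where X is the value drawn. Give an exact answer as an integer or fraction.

E[X | Jar J] = (-8 + 1 + 9 + 15 + 10)/5 = 27/5
E[X | Jar K] = (10 + 8 − 1)/3 = 17/3
E[X] = (5/7)·27/5 + (2/7)·17/3 = 115/21

115/21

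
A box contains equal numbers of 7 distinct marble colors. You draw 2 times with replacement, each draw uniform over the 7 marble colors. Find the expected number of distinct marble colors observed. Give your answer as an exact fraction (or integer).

Let Xⱼ=1 if type j appears at least once. P(Xⱼ=1) = 1 − ((7−1)/7)^2 = 13/49.
E[#distinct] = 7·13/49 = 13/7.

13/7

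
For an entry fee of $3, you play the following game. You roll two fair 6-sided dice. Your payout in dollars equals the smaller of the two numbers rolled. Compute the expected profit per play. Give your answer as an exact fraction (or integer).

-17/36 dollars

Distribution of the smaller of the two numbers rolled: 1 w.p. 11/36, 2 w.p. 1/4, 3 w.p. 7/36, 4 w.p. 5/36, 5 w.p. 1/12, 6 w.p. 1/36
E[payout] = (11/36)·1 + (1/4)·2 + (7/36)·3 + (5/36)·4 + (1/12)·5 + (1/36)·6 = 91/36
Expected profit = 91/36 − 3 = -17/36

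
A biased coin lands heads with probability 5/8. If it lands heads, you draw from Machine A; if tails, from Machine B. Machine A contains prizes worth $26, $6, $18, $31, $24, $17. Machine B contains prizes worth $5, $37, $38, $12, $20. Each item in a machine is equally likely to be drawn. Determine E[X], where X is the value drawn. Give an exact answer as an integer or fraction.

E[X | Machine A] = (26 + 6 + 18 + 31 + 24 + 17)/6 = 61/3
E[X | Machine B] = (5 + 37 + 38 + 12 + 20)/5 = 112/5
E[X] = (5/8)·61/3 + (3/8)·112/5 = 2533/120

2533/120 dollars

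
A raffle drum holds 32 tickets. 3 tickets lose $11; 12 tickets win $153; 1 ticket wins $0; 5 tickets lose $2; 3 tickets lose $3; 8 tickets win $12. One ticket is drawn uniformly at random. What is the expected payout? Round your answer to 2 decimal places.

E[payout] = (3/32)·(-11) + (12/32)·153 + (1/32)·0 + (5/32)·(-2) + (3/32)·(-3) + (8/32)·12 = 235/4
≈ $58.75

$58.75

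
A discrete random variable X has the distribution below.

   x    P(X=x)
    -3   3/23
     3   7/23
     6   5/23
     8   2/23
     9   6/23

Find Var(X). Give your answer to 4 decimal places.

E[X] = (3/23)·(-3) + (7/23)·3 + (5/23)·6 + (2/23)·8 + (6/23)·9 = 112/23
E[X²] = (3/23)·9 + (7/23)·9 + (5/23)·36 + (2/23)·64 + (6/23)·81 = 884/23
Var(X) = 884/23 − (112/23)² = 7788/529 ≈ 14.7221

14.7221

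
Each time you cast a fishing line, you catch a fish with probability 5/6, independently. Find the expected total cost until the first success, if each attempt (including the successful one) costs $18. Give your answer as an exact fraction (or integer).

E[#attempts] = 1/p = 6/5; E[cost] = 18·6/5 = 108/5.

108/5 dollars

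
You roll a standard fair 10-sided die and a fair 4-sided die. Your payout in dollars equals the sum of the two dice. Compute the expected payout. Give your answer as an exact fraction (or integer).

Distribution of the sum of the two dice: 2 w.p. 1/40, 3 w.p. 1/20, 4 w.p. 3/40, 5 w.p. 1/10, 6 w.p. 1/10, 7 w.p. 1/10, …
E[payout] = (1/40)·2 + (1/20)·3 + (3/40)·4 + (1/10)·5 + (1/10)·6 + (1/10)·7 + (1/10)·8 + (1/10)·9 + (1/10)·10 + (1/10)·11 + (3/40)·12 + (1/20)·13 + (1/40)·14 = 8

$8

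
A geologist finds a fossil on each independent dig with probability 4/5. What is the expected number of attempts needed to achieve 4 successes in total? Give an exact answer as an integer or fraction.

By linearity (sum of 4 independent geometric waits), E[trials] = 4/p = 4/(4/5) = 5.

5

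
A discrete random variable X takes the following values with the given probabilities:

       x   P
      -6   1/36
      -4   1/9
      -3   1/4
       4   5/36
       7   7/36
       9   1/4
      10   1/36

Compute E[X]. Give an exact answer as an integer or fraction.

E[X] = (1/36)·(-6) + (1/9)·(-4) + (1/4)·(-3) + (5/36)·4 + (7/36)·7 + (1/4)·9 + (1/36)·10
     = 37/12

37/12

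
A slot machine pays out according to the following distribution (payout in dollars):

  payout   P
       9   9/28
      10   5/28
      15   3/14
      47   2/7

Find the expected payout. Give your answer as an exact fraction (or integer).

597/28 dollars

E[X] = (9/28)·9 + (5/28)·10 + (3/14)·15 + (2/7)·47
     = 597/28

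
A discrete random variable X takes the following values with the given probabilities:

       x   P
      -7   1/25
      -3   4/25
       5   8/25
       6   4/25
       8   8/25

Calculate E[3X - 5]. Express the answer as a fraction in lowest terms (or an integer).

202/25

E[3x-5] = (1/25)·(-26) + (4/25)·(-14) + (8/25)·10 + (4/25)·13 + (8/25)·19
     = 202/25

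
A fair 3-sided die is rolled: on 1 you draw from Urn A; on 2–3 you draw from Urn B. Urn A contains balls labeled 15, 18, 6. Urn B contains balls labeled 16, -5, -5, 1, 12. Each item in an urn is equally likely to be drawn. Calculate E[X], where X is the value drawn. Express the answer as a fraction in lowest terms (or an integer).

E[X | Urn A] = (15 + 18 + 6)/3 = 13
E[X | Urn B] = (16 − 5 − 5 + 1 + 12)/5 = 19/5
E[X] = (1/3)·13 + (2/3)·19/5 = 103/15

103/15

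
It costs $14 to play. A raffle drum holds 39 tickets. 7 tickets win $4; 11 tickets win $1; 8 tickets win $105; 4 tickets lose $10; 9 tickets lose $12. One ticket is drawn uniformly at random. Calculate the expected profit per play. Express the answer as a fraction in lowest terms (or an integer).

E[payout] = (7/39)·4 + (11/39)·1 + (8/39)·105 + (4/39)·(-10) + (9/39)·(-12) = 731/39
Expected profit = 731/39 − 14 = 185/39

185/39 dollars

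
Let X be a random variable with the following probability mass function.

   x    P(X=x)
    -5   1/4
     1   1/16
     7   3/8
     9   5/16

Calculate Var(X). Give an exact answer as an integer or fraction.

511/16

E[X] = (1/4)·(-5) + (1/16)·1 + (3/8)·7 + (5/16)·9 = 17/4
E[X²] = (1/4)·25 + (1/16)·1 + (3/8)·49 + (5/16)·81 = 50
Var(X) = 50 − (17/4)² = 511/16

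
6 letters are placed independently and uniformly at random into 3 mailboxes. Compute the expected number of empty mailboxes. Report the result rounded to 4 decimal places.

0.2634

Let Xⱼ=1 if mailbox j is empty. P(Xⱼ=1) = ((3-1)/3)^6 = 64/729.
By linearity, E[#empty] = 3·64/729 = 64/243.
≈ 0.2634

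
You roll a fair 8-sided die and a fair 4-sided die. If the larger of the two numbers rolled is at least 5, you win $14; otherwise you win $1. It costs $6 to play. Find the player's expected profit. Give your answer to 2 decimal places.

$1.50

E[payout] = (1/2)·1 + (1/2)·14 = 15/2
Expected profit = 15/2 − 6 = 3/2 ≈ $1.50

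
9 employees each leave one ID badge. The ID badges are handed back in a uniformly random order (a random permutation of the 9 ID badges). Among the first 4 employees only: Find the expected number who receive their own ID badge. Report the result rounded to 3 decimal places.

Let Xᵢ = 1 if person i gets their own ID badge. For each i, P(Xᵢ=1) = 1/9.
By linearity of expectation, E[X₁+…+X_4] = 4·(1/9) = 4/9.
≈ 0.444

0.444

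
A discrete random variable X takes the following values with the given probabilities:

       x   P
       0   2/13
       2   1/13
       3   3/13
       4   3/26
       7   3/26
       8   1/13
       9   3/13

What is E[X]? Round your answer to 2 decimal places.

4.81

E[X] = (2/13)·0 + (1/13)·2 + (3/13)·3 + (3/26)·4 + (3/26)·7 + (1/13)·8 + (3/13)·9
     = 125/26 ≈ 4.81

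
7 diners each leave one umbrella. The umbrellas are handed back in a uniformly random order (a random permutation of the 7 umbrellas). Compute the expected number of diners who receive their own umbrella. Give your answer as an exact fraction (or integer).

Let Xᵢ = 1 if person i gets their own umbrella. For each i, P(Xᵢ=1) = 1/7.
By linearity of expectation, E[X₁+…+X_7] = 7·(1/7) = 1.

1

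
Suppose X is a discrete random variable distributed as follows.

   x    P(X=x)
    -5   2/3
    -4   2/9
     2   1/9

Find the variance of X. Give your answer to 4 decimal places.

E[X] = (2/3)·(-5) + (2/9)·(-4) + (1/9)·2 = -4
E[X²] = (2/3)·25 + (2/9)·16 + (1/9)·4 = 62/3
Var(X) = 62/3 − (-4)² = 14/3 ≈ 4.6667

4.6667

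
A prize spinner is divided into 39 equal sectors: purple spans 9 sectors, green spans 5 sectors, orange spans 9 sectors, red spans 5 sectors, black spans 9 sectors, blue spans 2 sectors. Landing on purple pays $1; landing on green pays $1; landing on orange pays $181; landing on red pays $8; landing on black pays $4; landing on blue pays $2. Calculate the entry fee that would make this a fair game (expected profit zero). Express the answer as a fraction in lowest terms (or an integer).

E[payout] = (9/39)·1 + (5/39)·1 + (9/39)·181 + (5/39)·8 + (9/39)·4 + (2/39)·2 = 1723/39
Fair fee = E[payout] = 1723/39

1723/39 dollars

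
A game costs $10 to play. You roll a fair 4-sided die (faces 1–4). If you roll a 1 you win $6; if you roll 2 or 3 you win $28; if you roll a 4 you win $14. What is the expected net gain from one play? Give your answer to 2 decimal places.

$9.00

E[payout] = (1/4)·6 + (1/4)·14 + (1/2)·28 = 19
Expected profit = 19 − 10 = 9 ≈ $9.00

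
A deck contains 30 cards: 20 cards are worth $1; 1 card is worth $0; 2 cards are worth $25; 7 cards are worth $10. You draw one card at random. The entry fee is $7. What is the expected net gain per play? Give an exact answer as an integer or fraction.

E[payout] = (20/30)·1 + (1/30)·0 + (2/30)·25 + (7/30)·10 = 14/3
Expected profit = 14/3 − 7 = -7/3

-7/3 dollars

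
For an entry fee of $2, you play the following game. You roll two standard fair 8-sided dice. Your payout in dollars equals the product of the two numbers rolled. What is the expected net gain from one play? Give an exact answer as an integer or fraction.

73/4 dollars

Distribution of the product of the two numbers rolled: 1 w.p. 1/64, 2 w.p. 1/32, 3 w.p. 1/32, 4 w.p. 3/64, 5 w.p. 1/32, 6 w.p. 1/16, …
E[payout] = (1/64)·1 + (1/32)·2 + (1/32)·3 + (3/64)·4 + (1/32)·5 + (1/16)·6 + (1/32)·7 + (1/16)·8 + (1/64)·9 + (1/32)·10 + (1/16)·12 + (1/32)·14 + (1/32)·15 + (3/64)·16 + (1/32)·18 + (1/32)·20 + (1/32)·21 + (1/16)·24 + (1/64)·25 + (1/32)·28 + (1/32)·30 + (1/32)·32 + (1/32)·35 + (1/64)·36 + (1/32)·40 + (1/32)·42 + (1/32)·48 + (1/64)·49 + (1/32)·56 + (1/64)·64 = 81/4
Expected profit = 81/4 − 2 = 73/4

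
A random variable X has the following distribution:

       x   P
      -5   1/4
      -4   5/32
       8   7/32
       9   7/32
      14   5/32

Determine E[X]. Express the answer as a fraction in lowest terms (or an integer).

E[X] = (1/4)·(-5) + (5/32)·(-4) + (7/32)·8 + (7/32)·9 + (5/32)·14
     = 129/32

129/32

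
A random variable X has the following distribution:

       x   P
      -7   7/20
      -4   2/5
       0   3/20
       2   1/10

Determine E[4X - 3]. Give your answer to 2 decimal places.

E[4x-3] = (7/20)·(-31) + (2/5)·(-19) + (3/20)·(-3) + (1/10)·5
     = -92/5 ≈ -18.40

-18.40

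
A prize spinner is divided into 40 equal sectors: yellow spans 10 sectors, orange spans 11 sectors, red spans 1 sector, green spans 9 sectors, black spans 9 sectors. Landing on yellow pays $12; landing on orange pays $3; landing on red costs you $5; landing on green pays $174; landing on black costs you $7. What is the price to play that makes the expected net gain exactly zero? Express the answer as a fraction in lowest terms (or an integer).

E[payout] = (10/40)·12 + (11/40)·3 + (1/40)·(-5) + (9/40)·174 + (9/40)·(-7) = 1651/40
Fair fee = E[payout] = 1651/40

1651/40 dollars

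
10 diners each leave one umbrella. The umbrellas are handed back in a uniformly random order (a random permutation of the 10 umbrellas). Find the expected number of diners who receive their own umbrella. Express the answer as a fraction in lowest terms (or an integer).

Let Xᵢ = 1 if person i gets their own umbrella. For each i, P(Xᵢ=1) = 1/10.
By linearity of expectation, E[X₁+…+X_10] = 10·(1/10) = 1.

1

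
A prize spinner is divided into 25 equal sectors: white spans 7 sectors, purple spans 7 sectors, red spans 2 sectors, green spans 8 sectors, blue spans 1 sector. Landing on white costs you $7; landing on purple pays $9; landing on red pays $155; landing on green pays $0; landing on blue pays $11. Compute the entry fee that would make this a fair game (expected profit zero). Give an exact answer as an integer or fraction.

E[payout] = (7/25)·(-7) + (7/25)·9 + (2/25)·155 + (8/25)·0 + (1/25)·11 = 67/5
Fair fee = E[payout] = 67/5

67/5 dollars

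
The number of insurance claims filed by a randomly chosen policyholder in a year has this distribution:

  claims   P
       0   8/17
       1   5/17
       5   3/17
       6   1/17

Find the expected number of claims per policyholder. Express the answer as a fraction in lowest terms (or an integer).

E[X] = (8/17)·0 + (5/17)·1 + (3/17)·5 + (1/17)·6
     = 26/17

26/17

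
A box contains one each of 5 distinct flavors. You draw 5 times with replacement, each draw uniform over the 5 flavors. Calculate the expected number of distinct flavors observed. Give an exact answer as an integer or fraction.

Let Xⱼ=1 if type j appears at least once. P(Xⱼ=1) = 1 − ((5−1)/5)^5 = 2101/3125.
E[#distinct] = 5·2101/3125 = 2101/625.

2101/625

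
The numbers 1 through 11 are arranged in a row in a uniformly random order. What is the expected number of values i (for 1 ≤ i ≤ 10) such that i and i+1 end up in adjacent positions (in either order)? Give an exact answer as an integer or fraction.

For each i ∈ {1,…,10}, let Xᵢ = 1 if i and i+1 are adjacent. P(Xᵢ=1) = 2·(11−1)!/11! = 2/11.
By linearity, E[ΣXᵢ] = (10)·(2/11) = 20/11.

20/11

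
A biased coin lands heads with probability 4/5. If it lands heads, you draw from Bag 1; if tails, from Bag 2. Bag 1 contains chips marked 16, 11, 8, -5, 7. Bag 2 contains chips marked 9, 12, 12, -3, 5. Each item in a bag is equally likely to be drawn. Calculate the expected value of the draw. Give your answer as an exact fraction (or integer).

E[X | Bag 1] = (16 + 11 + 8 − 5 + 7)/5 = 37/5
E[X | Bag 2] = (9 + 12 + 12 − 3 + 5)/5 = 7
E[X] = (4/5)·37/5 + (1/5)·7 = 183/25

183/25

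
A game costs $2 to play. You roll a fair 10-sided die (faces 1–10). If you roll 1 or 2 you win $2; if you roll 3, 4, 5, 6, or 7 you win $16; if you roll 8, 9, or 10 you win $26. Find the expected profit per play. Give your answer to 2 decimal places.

E[payout] = (1/5)·2 + (1/2)·16 + (3/10)·26 = 81/5
Expected profit = 81/5 − 2 = 71/5 ≈ $14.20

$14.20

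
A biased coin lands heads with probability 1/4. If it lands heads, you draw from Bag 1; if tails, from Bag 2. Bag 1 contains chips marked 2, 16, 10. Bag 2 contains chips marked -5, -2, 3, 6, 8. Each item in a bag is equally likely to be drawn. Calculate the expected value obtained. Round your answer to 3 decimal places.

E[X | Bag 1] = (2 + 16 + 10)/3 = 28/3
E[X | Bag 2] = (-5 − 2 + 3 + 6 + 8)/5 = 2
E[X] = (1/4)·28/3 + (3/4)·2 = 23/6 ≈ 3.833

3.833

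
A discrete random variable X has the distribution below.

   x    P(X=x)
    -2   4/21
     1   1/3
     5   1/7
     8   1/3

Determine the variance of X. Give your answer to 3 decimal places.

E[X] = (4/21)·(-2) + (1/3)·1 + (1/7)·5 + (1/3)·8 = 10/3
E[X²] = (4/21)·4 + (1/3)·1 + (1/7)·25 + (1/3)·64 = 26
Var(X) = 26 − (10/3)² = 134/9 ≈ 14.889

14.889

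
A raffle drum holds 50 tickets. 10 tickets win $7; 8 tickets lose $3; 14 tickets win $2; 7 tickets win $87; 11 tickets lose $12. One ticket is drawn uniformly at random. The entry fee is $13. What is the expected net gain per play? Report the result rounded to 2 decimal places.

-$1.98

E[payout] = (10/50)·7 + (8/50)·(-3) + (14/50)·2 + (7/50)·87 + (11/50)·(-12) = 551/50
Expected profit = 551/50 − 13 = -99/50 ≈ -$1.98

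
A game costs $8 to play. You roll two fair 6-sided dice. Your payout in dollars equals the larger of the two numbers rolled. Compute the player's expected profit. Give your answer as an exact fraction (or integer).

-127/36 dollars

Distribution of the larger of the two numbers rolled: 1 w.p. 1/36, 2 w.p. 1/12, 3 w.p. 5/36, 4 w.p. 7/36, 5 w.p. 1/4, 6 w.p. 11/36
E[payout] = (1/36)·1 + (1/12)·2 + (5/36)·3 + (7/36)·4 + (1/4)·5 + (11/36)·6 = 161/36
Expected profit = 161/36 − 8 = -127/36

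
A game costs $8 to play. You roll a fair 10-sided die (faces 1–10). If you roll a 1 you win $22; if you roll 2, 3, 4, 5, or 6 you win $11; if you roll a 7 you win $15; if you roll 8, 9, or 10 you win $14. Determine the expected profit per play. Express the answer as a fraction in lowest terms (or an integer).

E[payout] = (1/2)·11 + (3/10)·14 + (1/10)·15 + (1/10)·22 = 67/5
Expected profit = 67/5 − 8 = 27/5

27/5 dollars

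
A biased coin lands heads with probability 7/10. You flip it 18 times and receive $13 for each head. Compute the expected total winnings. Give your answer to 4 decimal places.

$163.8000

E[#heads] = 18·7/10 = 63/5 (linearity over flips).
E[winnings] = 13·63/5 = 819/5.
≈ 163.8000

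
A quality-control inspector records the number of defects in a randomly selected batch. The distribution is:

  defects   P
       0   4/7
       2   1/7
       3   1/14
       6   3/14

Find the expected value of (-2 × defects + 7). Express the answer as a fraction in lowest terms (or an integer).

E[-2x+7] = (4/7)·7 + (1/7)·3 + (1/14)·1 + (3/14)·(-5)
     = 24/7

24/7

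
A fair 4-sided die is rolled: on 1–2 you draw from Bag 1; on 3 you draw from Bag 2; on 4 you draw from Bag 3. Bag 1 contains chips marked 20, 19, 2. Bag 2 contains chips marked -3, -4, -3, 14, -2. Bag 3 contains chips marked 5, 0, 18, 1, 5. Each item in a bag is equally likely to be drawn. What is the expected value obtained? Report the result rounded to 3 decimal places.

8.383

E[X | Bag 1] = (20 + 19 + 2)/3 = 41/3
E[X | Bag 2] = (-3 − 4 − 3 + 14 − 2)/5 = 2/5
E[X | Bag 3] = (5 + 0 + 18 + 1 + 5)/5 = 29/5
E[X] = (1/2)·41/3 + (1/4)·2/5 + (1/4)·29/5 = 503/60 ≈ 8.383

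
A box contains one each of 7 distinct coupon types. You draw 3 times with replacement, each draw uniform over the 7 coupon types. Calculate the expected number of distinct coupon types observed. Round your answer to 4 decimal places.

2.5918

Let Xⱼ=1 if type j appears at least once. P(Xⱼ=1) = 1 − ((7−1)/7)^3 = 127/343.
E[#distinct] = 7·127/343 = 127/49.
≈ 2.5918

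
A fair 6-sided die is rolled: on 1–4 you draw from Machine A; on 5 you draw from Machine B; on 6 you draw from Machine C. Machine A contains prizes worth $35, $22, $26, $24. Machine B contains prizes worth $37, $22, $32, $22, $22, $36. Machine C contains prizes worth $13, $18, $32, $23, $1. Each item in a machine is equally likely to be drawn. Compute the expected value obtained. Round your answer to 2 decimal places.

$25.48

E[X | Machine A] = (35 + 22 + 26 + 24)/4 = 107/4
E[X | Machine B] = (37 + 22 + 32 + 22 + 22 + 36)/6 = 57/2
E[X | Machine C] = (13 + 18 + 32 + 23 + 1)/5 = 87/5
E[X] = (2/3)·107/4 + (1/6)·57/2 + (1/6)·87/5 = 1529/60 ≈ 25.48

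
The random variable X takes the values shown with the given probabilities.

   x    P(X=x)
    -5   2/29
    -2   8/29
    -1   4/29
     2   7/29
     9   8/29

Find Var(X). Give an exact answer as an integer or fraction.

E[X] = (2/29)·(-5) + (8/29)·(-2) + (4/29)·(-1) + (7/29)·2 + (8/29)·9 = 56/29
E[X²] = (2/29)·25 + (8/29)·4 + (4/29)·1 + (7/29)·4 + (8/29)·81 = 762/29
Var(X) = 762/29 − (56/29)² = 18962/841

18962/841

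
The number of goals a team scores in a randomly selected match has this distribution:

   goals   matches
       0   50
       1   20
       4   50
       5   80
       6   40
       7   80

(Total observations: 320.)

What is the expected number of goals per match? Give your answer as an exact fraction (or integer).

Total = 320, so P(goals=0) = 50/320, etc.
E[X] = (5/32)·0 + (1/16)·1 + (5/32)·4 + (1/4)·5 + (1/8)·6 + (1/4)·7
     = 71/16

71/16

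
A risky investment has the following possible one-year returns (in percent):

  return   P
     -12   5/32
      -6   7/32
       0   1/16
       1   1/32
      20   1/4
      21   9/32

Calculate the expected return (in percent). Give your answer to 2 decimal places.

7.75

E[X] = (5/32)·(-12) + (7/32)·(-6) + (1/16)·0 + (1/32)·1 + (1/4)·20 + (9/32)·21
     = 31/4 ≈ 7.75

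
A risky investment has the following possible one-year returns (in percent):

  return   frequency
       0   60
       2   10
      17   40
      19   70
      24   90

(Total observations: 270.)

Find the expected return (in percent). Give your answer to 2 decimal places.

15.52

Total = 270, so P(return=0) = 60/270, etc.
E[X] = (2/9)·0 + (1/27)·2 + (4/27)·17 + (7/27)·19 + (1/3)·24
     = 419/27 ≈ 15.52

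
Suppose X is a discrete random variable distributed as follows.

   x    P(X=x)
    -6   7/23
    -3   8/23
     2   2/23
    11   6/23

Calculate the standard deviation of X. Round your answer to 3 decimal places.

E[X] = 4/23, E[X²] = 46
Var(X) = E[X²] − (E[X])² = 46 − 16/529 = 24318/529
SD(X) = √(24318/529) ≈ 6.780

6.780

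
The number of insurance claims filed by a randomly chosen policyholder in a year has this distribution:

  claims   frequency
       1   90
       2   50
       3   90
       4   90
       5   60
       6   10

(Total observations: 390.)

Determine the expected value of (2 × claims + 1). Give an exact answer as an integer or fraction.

275/39

Total = 390, so P(claims=1) = 90/390, etc.
E[2x+1] = (3/13)·3 + (5/39)·5 + (3/13)·7 + (3/13)·9 + (2/13)·11 + (1/39)·13
     = 275/39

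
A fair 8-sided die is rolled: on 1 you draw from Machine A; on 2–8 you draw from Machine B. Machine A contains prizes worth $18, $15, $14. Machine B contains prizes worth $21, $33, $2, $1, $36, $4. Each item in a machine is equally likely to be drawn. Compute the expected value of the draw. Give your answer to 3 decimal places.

$16.104

E[X | Machine A] = (18 + 15 + 14)/3 = 47/3
E[X | Machine B] = (21 + 33 + 2 + 1 + 36 + 4)/6 = 97/6
E[X] = (1/8)·47/3 + (7/8)·97/6 = 773/48 ≈ 16.104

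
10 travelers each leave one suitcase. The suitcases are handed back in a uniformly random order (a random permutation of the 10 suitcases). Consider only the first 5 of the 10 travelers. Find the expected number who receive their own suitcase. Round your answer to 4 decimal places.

Let Xᵢ = 1 if person i gets their own suitcase. For each i, P(Xᵢ=1) = 1/10.
By linearity of expectation, E[X₁+…+X_5] = 5·(1/10) = 1/2.
≈ 0.5000

0.5000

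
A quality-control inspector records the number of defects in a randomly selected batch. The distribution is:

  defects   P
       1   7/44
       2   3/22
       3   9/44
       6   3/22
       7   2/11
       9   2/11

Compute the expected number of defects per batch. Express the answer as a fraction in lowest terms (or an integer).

105/22

E[X] = (7/44)·1 + (3/22)·2 + (9/44)·3 + (3/22)·6 + (2/11)·7 + (2/11)·9
     = 105/22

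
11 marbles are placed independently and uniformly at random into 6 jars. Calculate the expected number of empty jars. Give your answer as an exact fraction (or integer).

48828125/60466176

Let Xⱼ=1 if jar j is empty. P(Xⱼ=1) = ((6-1)/6)^11 = 48828125/362797056.
By linearity, E[#empty] = 6·48828125/362797056 = 48828125/60466176.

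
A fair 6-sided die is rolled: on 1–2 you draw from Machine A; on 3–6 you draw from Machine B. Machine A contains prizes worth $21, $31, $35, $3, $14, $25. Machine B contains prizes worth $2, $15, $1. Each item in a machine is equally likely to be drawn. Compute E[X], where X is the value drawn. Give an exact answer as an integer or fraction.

67/6 dollars

E[X | Machine A] = (21 + 31 + 35 + 3 + 14 + 25)/6 = 43/2
E[X | Machine B] = (2 + 15 + 1)/3 = 6
E[X] = (1/3)·43/2 + (2/3)·6 = 67/6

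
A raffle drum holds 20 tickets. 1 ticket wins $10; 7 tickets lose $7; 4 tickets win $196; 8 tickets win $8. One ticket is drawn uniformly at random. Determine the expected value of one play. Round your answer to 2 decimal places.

$40.45

E[payout] = (1/20)·10 + (7/20)·(-7) + (4/20)·196 + (8/20)·8 = 809/20
≈ $40.45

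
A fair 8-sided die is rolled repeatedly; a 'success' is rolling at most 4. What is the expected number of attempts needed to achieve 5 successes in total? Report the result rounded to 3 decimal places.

By linearity (sum of 5 independent geometric waits), E[trials] = 5/p = 5/(1/2) = 10.
≈ 10.000

10.000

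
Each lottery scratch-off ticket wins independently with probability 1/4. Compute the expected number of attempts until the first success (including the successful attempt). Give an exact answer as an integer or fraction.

4

For a geometric distribution, E[trials] = 1/p = 1/(1/4) = 4.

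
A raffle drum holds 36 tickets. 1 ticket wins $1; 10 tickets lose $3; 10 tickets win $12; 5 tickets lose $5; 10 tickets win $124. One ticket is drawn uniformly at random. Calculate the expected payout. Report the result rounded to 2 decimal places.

E[payout] = (1/36)·1 + (10/36)·(-3) + (10/36)·12 + (5/36)·(-5) + (10/36)·124 = 653/18
≈ $36.28

$36.28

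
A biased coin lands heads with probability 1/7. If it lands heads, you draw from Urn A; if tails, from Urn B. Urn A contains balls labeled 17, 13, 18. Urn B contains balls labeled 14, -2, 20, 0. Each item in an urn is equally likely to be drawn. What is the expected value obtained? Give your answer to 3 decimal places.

9.143

E[X | Urn A] = (17 + 13 + 18)/3 = 16
E[X | Urn B] = (14 − 2 + 20 + 0)/4 = 8
E[X] = (1/7)·16 + (6/7)·8 = 64/7 ≈ 9.143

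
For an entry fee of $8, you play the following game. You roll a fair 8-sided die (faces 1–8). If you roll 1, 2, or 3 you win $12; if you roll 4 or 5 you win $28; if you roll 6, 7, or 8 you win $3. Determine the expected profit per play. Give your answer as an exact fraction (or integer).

37/8 dollars

E[payout] = (3/8)·3 + (3/8)·12 + (1/4)·28 = 101/8
Expected profit = 101/8 − 8 = 37/8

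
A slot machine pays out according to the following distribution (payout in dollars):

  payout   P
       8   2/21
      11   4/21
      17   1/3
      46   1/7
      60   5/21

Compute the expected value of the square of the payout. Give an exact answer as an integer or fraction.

26983/21

E[X²] = (2/21)·64 + (4/21)·121 + (1/3)·289 + (1/7)·2116 + (5/21)·3600
     = 26983/21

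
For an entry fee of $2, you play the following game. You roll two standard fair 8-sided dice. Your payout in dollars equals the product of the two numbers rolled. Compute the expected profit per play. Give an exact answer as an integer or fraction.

Distribution of the product of the two numbers rolled: 1 w.p. 1/64, 2 w.p. 1/32, 3 w.p. 1/32, 4 w.p. 3/64, 5 w.p. 1/32, 6 w.p. 1/16, …
E[payout] = (1/64)·1 + (1/32)·2 + (1/32)·3 + (3/64)·4 + (1/32)·5 + (1/16)·6 + (1/32)·7 + (1/16)·8 + (1/64)·9 + (1/32)·10 + (1/16)·12 + (1/32)·14 + (1/32)·15 + (3/64)·16 + (1/32)·18 + (1/32)·20 + (1/32)·21 + (1/16)·24 + (1/64)·25 + (1/32)·28 + (1/32)·30 + (1/32)·32 + (1/32)·35 + (1/64)·36 + (1/32)·40 + (1/32)·42 + (1/32)·48 + (1/64)·49 + (1/32)·56 + (1/64)·64 = 81/4
Expected profit = 81/4 − 2 = 73/4

73/4 dollars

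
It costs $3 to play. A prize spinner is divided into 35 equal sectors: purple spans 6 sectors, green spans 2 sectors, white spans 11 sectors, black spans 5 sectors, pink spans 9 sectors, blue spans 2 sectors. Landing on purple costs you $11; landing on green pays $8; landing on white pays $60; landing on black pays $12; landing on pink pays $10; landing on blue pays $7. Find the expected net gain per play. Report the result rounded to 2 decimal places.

$19.11

E[payout] = (6/35)·(-11) + (2/35)·8 + (11/35)·60 + (5/35)·12 + (9/35)·10 + (2/35)·7 = 774/35
Expected profit = 774/35 − 3 = 669/35 ≈ $19.11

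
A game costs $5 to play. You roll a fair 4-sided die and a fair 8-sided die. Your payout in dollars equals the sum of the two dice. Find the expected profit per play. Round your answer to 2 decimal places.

$2.00

Distribution of the sum of the two dice: 2 w.p. 1/32, 3 w.p. 1/16, 4 w.p. 3/32, 5 w.p. 1/8, 6 w.p. 1/8, 7 w.p. 1/8, …
E[payout] = (1/32)·2 + (1/16)·3 + (3/32)·4 + (1/8)·5 + (1/8)·6 + (1/8)·7 + (1/8)·8 + (1/8)·9 + (3/32)·10 + (1/16)·11 + (1/32)·12 = 7
Expected profit = 7 − 5 = 2 ≈ $2.00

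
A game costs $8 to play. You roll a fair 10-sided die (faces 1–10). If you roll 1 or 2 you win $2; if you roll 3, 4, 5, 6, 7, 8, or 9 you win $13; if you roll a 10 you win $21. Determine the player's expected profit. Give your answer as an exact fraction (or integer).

18/5 dollars

E[payout] = (1/5)·2 + (7/10)·13 + (1/10)·21 = 58/5
Expected profit = 58/5 − 8 = 18/5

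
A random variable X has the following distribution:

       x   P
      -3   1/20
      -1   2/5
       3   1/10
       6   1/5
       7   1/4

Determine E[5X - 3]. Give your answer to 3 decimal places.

E[5x-3] = (1/20)·(-18) + (2/5)·(-8) + (1/10)·12 + (1/5)·27 + (1/4)·32
     = 21/2 ≈ 10.500

10.500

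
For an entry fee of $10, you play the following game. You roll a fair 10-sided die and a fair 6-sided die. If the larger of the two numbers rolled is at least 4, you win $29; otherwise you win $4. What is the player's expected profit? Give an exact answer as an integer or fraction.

E[payout] = (3/20)·4 + (17/20)·29 = 101/4
Expected profit = 101/4 − 10 = 61/4

61/4 dollars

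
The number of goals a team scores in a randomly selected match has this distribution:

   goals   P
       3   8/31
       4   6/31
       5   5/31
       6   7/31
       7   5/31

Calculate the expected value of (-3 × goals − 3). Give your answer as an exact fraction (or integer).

-543/31

E[-3x-3] = (8/31)·(-12) + (6/31)·(-15) + (5/31)·(-18) + (7/31)·(-21) + (5/31)·(-24)
     = -543/31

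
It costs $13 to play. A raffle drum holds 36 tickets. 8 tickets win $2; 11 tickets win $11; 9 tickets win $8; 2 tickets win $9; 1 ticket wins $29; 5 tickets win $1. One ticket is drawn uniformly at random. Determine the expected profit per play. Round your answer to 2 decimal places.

E[payout] = (8/36)·2 + (11/36)·11 + (9/36)·8 + (2/36)·9 + (1/36)·29 + (5/36)·1 = 29/4
Expected profit = 29/4 − 13 = -23/4 ≈ -$5.75

-$5.75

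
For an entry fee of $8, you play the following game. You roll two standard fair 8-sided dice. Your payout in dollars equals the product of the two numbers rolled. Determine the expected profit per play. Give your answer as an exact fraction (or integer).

Distribution of the product of the two numbers rolled: 1 w.p. 1/64, 2 w.p. 1/32, 3 w.p. 1/32, 4 w.p. 3/64, 5 w.p. 1/32, 6 w.p. 1/16, …
E[payout] = (1/64)·1 + (1/32)·2 + (1/32)·3 + (3/64)·4 + (1/32)·5 + (1/16)·6 + (1/32)·7 + (1/16)·8 + (1/64)·9 + (1/32)·10 + (1/16)·12 + (1/32)·14 + (1/32)·15 + (3/64)·16 + (1/32)·18 + (1/32)·20 + (1/32)·21 + (1/16)·24 + (1/64)·25 + (1/32)·28 + (1/32)·30 + (1/32)·32 + (1/32)·35 + (1/64)·36 + (1/32)·40 + (1/32)·42 + (1/32)·48 + (1/64)·49 + (1/32)·56 + (1/64)·64 = 81/4
Expected profit = 81/4 − 8 = 49/4

49/4 dollars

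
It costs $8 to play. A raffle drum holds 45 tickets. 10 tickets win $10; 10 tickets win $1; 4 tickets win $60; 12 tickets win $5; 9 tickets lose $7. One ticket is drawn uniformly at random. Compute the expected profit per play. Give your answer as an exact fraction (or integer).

E[payout] = (10/45)·10 + (10/45)·1 + (4/45)·60 + (12/45)·5 + (9/45)·(-7) = 347/45
Expected profit = 347/45 − 8 = -13/45

-13/45 dollars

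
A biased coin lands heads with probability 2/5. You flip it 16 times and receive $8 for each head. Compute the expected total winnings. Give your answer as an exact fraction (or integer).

256/5 dollars

E[#heads] = 16·2/5 = 32/5 (linearity over flips).
E[winnings] = 8·32/5 = 256/5.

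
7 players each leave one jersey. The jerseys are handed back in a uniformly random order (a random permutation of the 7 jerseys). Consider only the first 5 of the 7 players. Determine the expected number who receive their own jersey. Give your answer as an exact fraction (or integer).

5/7

Let Xᵢ = 1 if person i gets their own jersey. For each i, P(Xᵢ=1) = 1/7.
By linearity of expectation, E[X₁+…+X_5] = 5·(1/7) = 5/7.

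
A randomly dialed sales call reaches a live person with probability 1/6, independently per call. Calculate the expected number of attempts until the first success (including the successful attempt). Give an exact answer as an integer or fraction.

For a geometric distribution, E[trials] = 1/p = 1/(1/6) = 6.

6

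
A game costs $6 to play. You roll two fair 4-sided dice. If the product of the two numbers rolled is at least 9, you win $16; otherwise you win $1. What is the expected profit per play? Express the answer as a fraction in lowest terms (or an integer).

E[payout] = (3/4)·1 + (1/4)·16 = 19/4
Expected profit = 19/4 − 6 = -5/4

-5/4 dollars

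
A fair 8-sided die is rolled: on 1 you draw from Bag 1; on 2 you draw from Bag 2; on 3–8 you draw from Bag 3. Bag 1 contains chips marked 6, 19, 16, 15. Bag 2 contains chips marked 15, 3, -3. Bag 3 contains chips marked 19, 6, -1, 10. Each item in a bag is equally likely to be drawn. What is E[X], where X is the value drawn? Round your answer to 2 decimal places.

E[X | Bag 1] = (6 + 19 + 16 + 15)/4 = 14
E[X | Bag 2] = (15 + 3 − 3)/3 = 5
E[X | Bag 3] = (19 + 6 − 1 + 10)/4 = 17/2
E[X] = (1/8)·14 + (1/8)·5 + (3/4)·17/2 = 35/4 ≈ 8.75

8.75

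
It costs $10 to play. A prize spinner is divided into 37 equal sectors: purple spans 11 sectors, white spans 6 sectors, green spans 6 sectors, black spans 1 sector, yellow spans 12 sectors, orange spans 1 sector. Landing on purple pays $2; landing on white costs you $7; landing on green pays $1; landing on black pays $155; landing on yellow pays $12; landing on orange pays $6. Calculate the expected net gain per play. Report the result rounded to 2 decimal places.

-$2.14

E[payout] = (11/37)·2 + (6/37)·(-7) + (6/37)·1 + (1/37)·155 + (12/37)·12 + (1/37)·6 = 291/37
Expected profit = 291/37 − 10 = -79/37 ≈ -$2.14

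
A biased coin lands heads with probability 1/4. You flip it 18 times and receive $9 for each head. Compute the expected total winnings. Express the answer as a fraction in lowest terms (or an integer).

81/2 dollars

E[#heads] = 18·1/4 = 9/2 (linearity over flips).
E[winnings] = 9·9/2 = 81/2.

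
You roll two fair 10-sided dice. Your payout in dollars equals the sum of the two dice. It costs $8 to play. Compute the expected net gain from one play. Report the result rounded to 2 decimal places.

$3.00

Distribution of the sum of the two dice: 2 w.p. 1/100, 3 w.p. 1/50, 4 w.p. 3/100, 5 w.p. 1/25, 6 w.p. 1/20, 7 w.p. 3/50, …
E[payout] = (1/100)·2 + (1/50)·3 + (3/100)·4 + (1/25)·5 + (1/20)·6 + (3/50)·7 + (7/100)·8 + (2/25)·9 + (9/100)·10 + (1/10)·11 + (9/100)·12 + (2/25)·13 + (7/100)·14 + (3/50)·15 + (1/20)·16 + (1/25)·17 + (3/100)·18 + (1/50)·19 + (1/100)·20 = 11
Expected profit = 11 − 8 = 3 ≈ $3.00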